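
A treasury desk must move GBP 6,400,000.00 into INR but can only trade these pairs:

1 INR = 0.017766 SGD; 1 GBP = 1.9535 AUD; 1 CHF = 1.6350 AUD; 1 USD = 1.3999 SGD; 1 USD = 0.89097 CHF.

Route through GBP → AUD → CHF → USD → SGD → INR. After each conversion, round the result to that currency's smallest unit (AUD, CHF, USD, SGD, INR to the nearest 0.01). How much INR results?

INR 676,269,665.65

GBP 6,400,000.00 × 1.9535 = AUD 12,502,400.00
AUD 12,502,400.00 ÷ 1.6350 = CHF 7,646,727.83
CHF 7,646,727.83 ÷ 0.89097 = USD 8,582,475.09
USD 8,582,475.09 × 1.3999 = SGD 12,014,606.88
SGD 12,014,606.88 ÷ 0.017766 = INR 676,269,665.65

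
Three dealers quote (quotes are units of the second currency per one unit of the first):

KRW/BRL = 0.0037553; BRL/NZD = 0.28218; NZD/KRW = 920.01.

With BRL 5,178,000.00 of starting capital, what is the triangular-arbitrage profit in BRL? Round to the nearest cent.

Profit: BRL 133,273.09

Profitable loop is BRL → KRW → NZD → BRL:
BRL 5,178,000.00 ÷ 0.0037553 = KRW 1,378,851,224
KRW 1,378,851,224 ÷ 920.01 = NZD 1,498,735.04
NZD 1,498,735.04 ÷ 0.28218 = BRL 5,311,273.09
Profit = BRL 5,311,273.09 − BRL 5,178,000.00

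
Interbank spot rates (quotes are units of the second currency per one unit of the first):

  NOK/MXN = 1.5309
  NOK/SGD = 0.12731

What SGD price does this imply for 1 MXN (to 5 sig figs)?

MXN/SGD = 0.083160

1 MXN ÷ 1.5309 = 0.653211 NOK
0.653211 NOK × 0.12731 = 0.0831602 SGD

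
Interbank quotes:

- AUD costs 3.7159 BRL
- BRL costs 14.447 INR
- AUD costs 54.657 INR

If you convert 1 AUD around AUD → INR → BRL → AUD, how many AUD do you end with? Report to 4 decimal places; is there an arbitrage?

1.0181 (arbitrage exists)

Around AUD → INR → BRL → AUD: 1 × 54.657 ÷ 14.447 ÷ 3.7159 = 1.018132
Product > 1; profitable direction is AUD → INR → BRL → AUD.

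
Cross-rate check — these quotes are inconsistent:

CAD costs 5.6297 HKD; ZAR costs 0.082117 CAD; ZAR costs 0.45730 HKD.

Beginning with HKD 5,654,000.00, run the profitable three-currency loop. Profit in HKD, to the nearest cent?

Profit: HKD 61,746.12

Profitable loop is HKD → ZAR → CAD → HKD:
HKD 5,654,000.00 ÷ 0.45730 = ZAR 12,363,874.92
ZAR 12,363,874.92 × 0.082117 = CAD 1,015,284.32
CAD 1,015,284.32 × 5.6297 = HKD 5,715,746.12
Profit = HKD 5,715,746.12 − HKD 5,654,000.00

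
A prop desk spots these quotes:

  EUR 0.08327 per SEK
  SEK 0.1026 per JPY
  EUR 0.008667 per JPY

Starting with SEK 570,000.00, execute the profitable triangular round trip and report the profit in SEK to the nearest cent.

Profitable loop is SEK → JPY → EUR → SEK:
SEK 570,000.00 ÷ 0.1026 = JPY 5,555,556
JPY 5,555,556 × 0.008667 = EUR 48,150.00
EUR 48,150.00 ÷ 0.08327 = SEK 578,239.46
Profit = SEK 578,239.46 − SEK 570,000.00

Profit: SEK 8,239.46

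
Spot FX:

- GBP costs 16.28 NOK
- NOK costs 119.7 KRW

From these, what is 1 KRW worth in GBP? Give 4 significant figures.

KRW/GBP = 0.0005132

1 KRW ÷ 119.7 = 0.00835422 NOK
0.00835422 NOK ÷ 16.28 = 0.000513158 GBP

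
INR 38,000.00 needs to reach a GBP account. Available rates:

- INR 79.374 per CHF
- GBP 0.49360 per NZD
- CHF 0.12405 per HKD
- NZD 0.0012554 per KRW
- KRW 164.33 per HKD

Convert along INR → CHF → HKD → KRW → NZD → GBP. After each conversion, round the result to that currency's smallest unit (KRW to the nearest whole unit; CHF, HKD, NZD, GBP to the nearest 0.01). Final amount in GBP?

INR 38,000.00 ÷ 79.374 = CHF 478.75
CHF 478.75 ÷ 0.12405 = HKD 3,859.33
HKD 3,859.33 × 164.33 = KRW 634,204
KRW 634,204 × 0.0012554 = NZD 796.18
NZD 796.18 × 0.49360 = GBP 392.99

GBP 392.99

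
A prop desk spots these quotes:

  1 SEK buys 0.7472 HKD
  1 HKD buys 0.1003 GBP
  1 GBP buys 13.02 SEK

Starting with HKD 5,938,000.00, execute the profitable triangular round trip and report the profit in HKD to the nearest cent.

Profitable loop is HKD → SEK → GBP → HKD:
HKD 5,938,000.00 ÷ 0.7472 = SEK 7,947,002.14
SEK 7,947,002.14 ÷ 13.02 = GBP 610,368.83
GBP 610,368.83 ÷ 0.1003 = HKD 6,085,431.98
Profit = HKD 6,085,431.98 − HKD 5,938,000.00

Profit: HKD 147,431.98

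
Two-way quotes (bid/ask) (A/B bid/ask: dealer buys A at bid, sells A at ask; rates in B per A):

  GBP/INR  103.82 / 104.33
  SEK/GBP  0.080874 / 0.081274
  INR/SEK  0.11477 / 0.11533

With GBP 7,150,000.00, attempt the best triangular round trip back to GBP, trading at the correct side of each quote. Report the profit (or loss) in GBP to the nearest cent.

Best loop GBP → SEK → INR → GBP:
GBP 7,150,000.00 ÷ 0.081274 (buy SEK at ask) = SEK 87,974,013.83
SEK 87,974,013.83 ÷ 0.11533 (buy INR at ask) = INR 762,802,513.05
INR 762,802,513.05 ÷ 104.33 (buy GBP at ask) = GBP 7,311,439.79

Net profit: GBP 161,439.79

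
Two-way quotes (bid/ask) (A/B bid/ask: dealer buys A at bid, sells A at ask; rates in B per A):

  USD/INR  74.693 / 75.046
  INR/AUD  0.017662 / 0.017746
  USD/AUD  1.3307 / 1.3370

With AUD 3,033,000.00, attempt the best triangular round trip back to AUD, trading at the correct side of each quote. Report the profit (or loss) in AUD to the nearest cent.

Net result: AUD -2,428.46 (no profitable arbitrage after spreads)

Best loop AUD → INR → USD → AUD:
AUD 3,033,000.00 ÷ 0.017746 (buy INR at ask) = INR 170,911,754.76
INR 170,911,754.76 ÷ 75.046 (buy USD at ask) = USD 2,277,426.58
USD 2,277,426.58 × 1.3307 (sell USD at bid) = AUD 3,030,571.54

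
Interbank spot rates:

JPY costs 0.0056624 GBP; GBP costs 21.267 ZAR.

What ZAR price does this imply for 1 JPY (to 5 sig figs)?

JPY/ZAR = 0.12042

1 JPY × 0.0056624 = 0.0056624 GBP
0.0056624 GBP × 21.267 = 0.120422 ZAR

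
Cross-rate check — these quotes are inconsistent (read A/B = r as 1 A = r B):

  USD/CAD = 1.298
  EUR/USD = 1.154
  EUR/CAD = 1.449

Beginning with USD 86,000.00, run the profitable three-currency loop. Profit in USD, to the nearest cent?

Profitable loop is USD → CAD → EUR → USD:
USD 86,000.00 × 1.298 = CAD 111,628.00
CAD 111,628.00 ÷ 1.449 = EUR 77,037.96
EUR 77,037.96 × 1.154 = USD 88,901.80
Profit = USD 88,901.80 − USD 86,000.00

Profit: USD 2,901.80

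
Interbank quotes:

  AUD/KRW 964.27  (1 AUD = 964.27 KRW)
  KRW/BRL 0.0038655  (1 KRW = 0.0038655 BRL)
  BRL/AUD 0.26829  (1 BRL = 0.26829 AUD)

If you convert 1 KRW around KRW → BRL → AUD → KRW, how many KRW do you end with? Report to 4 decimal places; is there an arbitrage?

1.0000 (no arbitrage)

Around KRW → BRL → AUD → KRW: 1 × 0.0038655 × 0.26829 × 964.27 = 1.000020
Product ≈ 1 (deviation 0.002%, within rounding noise).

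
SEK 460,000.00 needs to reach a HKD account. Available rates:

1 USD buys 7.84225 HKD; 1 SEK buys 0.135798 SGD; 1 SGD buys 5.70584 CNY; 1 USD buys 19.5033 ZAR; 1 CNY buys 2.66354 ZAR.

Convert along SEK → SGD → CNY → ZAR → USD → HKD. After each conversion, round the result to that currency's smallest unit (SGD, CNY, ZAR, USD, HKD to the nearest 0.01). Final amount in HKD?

HKD 381,735.56

SEK 460,000.00 × 0.135798 = SGD 62,467.08
SGD 62,467.08 × 5.70584 = CNY 356,427.16
CNY 356,427.16 × 2.66354 = ZAR 949,358.00
ZAR 949,358.00 ÷ 19.5033 = USD 48,676.79
USD 48,676.79 × 7.84225 = HKD 381,735.56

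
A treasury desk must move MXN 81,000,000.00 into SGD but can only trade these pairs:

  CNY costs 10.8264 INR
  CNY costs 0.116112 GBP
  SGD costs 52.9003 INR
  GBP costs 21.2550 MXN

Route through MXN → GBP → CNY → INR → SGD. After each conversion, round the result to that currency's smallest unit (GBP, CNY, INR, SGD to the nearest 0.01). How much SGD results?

SGD 6,716,959.62

MXN 81,000,000.00 ÷ 21.2550 = GBP 3,810,868.03
GBP 3,810,868.03 ÷ 0.116112 = CNY 32,820,621.73
CNY 32,820,621.73 × 10.8264 = INR 355,329,179.10
INR 355,329,179.10 ÷ 52.9003 = SGD 6,716,959.62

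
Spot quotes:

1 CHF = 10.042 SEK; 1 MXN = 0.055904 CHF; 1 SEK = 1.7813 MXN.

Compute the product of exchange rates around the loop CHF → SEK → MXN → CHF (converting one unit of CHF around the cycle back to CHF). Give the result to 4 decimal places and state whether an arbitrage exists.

1.0000 (no arbitrage)

Around CHF → SEK → MXN → CHF: 1 × 10.042 × 1.7813 × 0.055904 = 1.000000
Product ≈ 1 (deviation 0.000%, within rounding noise).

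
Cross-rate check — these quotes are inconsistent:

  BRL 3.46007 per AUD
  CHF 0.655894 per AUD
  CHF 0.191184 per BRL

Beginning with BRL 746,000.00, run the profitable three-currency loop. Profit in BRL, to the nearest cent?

Profitable loop is BRL → CHF → AUD → BRL:
BRL 746,000.00 × 0.191184 = CHF 142,623.26
CHF 142,623.26 ÷ 0.655894 = AUD 217,448.65
AUD 217,448.65 × 3.46007 = BRL 752,387.55
Profit = BRL 752,387.55 − BRL 746,000.00

Profit: BRL 6,387.55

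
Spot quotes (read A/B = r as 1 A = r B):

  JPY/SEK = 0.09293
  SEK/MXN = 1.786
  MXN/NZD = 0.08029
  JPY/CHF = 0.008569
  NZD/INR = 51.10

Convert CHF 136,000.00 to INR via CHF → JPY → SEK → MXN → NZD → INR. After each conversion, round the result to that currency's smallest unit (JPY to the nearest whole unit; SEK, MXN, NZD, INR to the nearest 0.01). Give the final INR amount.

INR 10,807,581.02

CHF 136,000.00 ÷ 0.008569 = JPY 15,871,163
JPY 15,871,163 × 0.09293 = SEK 1,474,907.18
SEK 1,474,907.18 × 1.786 = MXN 2,634,184.22
MXN 2,634,184.22 × 0.08029 = NZD 211,498.65
NZD 211,498.65 × 51.10 = INR 10,807,581.02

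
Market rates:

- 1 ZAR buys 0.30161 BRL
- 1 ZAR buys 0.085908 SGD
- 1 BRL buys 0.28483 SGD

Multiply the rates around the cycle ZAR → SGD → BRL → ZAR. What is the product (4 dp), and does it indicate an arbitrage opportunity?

1.0000 (no arbitrage)

Around ZAR → SGD → BRL → ZAR: 1 × 0.085908 ÷ 0.28483 ÷ 0.30161 = 1.000005
Product ≈ 1 (deviation 0.000%, within rounding noise).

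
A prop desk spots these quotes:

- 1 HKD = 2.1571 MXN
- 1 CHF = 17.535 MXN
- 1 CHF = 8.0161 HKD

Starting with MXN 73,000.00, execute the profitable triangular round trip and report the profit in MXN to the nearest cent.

Profit: MXN 1,027.87

Profitable loop is MXN → HKD → CHF → MXN:
MXN 73,000.00 ÷ 2.1571 = HKD 33,841.73
HKD 33,841.73 ÷ 8.0161 = CHF 4,221.72
CHF 4,221.72 × 17.535 = MXN 74,027.87
Profit = MXN 74,027.87 − MXN 73,000.00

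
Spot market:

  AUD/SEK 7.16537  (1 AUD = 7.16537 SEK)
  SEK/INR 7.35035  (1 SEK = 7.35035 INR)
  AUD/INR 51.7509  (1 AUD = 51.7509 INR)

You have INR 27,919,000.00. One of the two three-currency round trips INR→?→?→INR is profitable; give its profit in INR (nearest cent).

Profitable loop is INR → AUD → SEK → INR:
INR 27,919,000.00 ÷ 51.7509 = AUD 539,488.20
AUD 539,488.20 × 7.16537 = SEK 3,865,632.58
SEK 3,865,632.58 × 7.35035 = INR 28,413,752.43
Profit = INR 28,413,752.43 − INR 27,919,000.00

Profit: INR 494,752.43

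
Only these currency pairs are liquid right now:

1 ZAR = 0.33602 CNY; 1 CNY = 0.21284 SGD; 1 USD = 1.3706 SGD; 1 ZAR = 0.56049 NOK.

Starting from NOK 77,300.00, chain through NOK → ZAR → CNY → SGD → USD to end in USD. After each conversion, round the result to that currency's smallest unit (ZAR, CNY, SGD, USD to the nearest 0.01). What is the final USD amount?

USD 7,196.47

NOK 77,300.00 ÷ 0.56049 = ZAR 137,915.04
ZAR 137,915.04 × 0.33602 = CNY 46,342.21
CNY 46,342.21 × 0.21284 = SGD 9,863.48
SGD 9,863.48 ÷ 1.3706 = USD 7,196.47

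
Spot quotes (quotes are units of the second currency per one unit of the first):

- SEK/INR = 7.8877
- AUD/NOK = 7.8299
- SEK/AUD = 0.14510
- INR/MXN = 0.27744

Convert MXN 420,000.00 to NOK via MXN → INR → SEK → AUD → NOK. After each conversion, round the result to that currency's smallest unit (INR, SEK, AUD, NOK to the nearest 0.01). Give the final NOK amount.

NOK 218,048.70

MXN 420,000.00 ÷ 0.27744 = INR 1,513,840.83
INR 1,513,840.83 ÷ 7.8877 = SEK 191,924.24
SEK 191,924.24 × 0.14510 = AUD 27,848.21
AUD 27,848.21 × 7.8299 = NOK 218,048.70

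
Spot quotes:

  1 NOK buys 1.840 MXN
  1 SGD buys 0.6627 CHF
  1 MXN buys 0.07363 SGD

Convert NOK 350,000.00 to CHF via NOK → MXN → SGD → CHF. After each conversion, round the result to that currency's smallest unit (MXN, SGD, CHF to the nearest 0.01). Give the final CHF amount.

CHF 31,423.72

NOK 350,000.00 × 1.840 = MXN 644,000.00
MXN 644,000.00 × 0.07363 = SGD 47,417.72
SGD 47,417.72 × 0.6627 = CHF 31,423.72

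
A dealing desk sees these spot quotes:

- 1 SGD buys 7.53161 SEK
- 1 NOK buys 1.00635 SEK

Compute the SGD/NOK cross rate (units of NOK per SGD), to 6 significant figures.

SGD/NOK = 7.48409

1 SGD × 7.53161 = 7.53161 SEK
7.53161 SEK ÷ 1.00635 = 7.48409 NOK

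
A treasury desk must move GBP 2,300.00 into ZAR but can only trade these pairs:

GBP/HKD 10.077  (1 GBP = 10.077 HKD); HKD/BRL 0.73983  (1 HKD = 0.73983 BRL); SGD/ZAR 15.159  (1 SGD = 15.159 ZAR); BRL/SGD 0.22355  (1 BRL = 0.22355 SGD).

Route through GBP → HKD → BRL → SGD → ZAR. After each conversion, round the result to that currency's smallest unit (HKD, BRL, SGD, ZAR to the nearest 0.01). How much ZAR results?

ZAR 58,108.09

GBP 2,300.00 × 10.077 = HKD 23,177.10
HKD 23,177.10 × 0.73983 = BRL 17,147.11
BRL 17,147.11 × 0.22355 = SGD 3,833.24
SGD 3,833.24 × 15.159 = ZAR 58,108.09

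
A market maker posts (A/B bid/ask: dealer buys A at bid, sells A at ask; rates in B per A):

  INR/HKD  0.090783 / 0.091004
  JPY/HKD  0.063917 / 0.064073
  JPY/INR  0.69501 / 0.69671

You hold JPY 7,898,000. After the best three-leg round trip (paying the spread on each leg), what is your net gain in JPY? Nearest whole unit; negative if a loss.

Net profit: JPY 63,978

Best loop JPY → HKD → INR → JPY:
JPY 7,898,000 × 0.063917 (sell JPY at bid) = HKD 504,816.47
HKD 504,816.47 ÷ 0.091004 (buy INR at ask) = INR 5,547,189.86
INR 5,547,189.86 ÷ 0.69671 (buy JPY at ask) = JPY 7,961,978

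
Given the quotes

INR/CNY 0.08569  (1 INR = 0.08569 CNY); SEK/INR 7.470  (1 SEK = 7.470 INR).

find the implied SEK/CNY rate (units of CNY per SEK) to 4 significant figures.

1 SEK × 7.470 = 7.47 INR
7.47 INR × 0.08569 = 0.640104 CNY

SEK/CNY = 0.6401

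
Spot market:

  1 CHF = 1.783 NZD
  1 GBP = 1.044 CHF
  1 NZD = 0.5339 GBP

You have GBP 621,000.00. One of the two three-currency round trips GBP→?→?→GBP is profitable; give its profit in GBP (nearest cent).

Profitable loop is GBP → NZD → CHF → GBP:
GBP 621,000.00 ÷ 0.5339 = NZD 1,163,139.16
NZD 1,163,139.16 ÷ 1.783 = CHF 652,349.50
CHF 652,349.50 ÷ 1.044 = GBP 624,855.85
Profit = GBP 624,855.85 − GBP 621,000.00

Profit: GBP 3,855.85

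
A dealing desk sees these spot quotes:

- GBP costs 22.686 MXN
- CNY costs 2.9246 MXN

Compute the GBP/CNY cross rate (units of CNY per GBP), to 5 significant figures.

1 GBP × 22.686 = 22.686 MXN
22.686 MXN ÷ 2.9246 = 7.75696 CNY

GBP/CNY = 7.7570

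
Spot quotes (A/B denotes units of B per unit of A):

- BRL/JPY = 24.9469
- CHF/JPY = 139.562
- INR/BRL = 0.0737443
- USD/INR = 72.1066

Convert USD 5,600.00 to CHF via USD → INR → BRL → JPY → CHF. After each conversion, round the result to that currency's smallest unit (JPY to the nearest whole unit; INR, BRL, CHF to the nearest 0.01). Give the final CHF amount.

CHF 5,322.81

USD 5,600.00 × 72.1066 = INR 403,796.96
INR 403,796.96 × 0.0737443 = BRL 29,777.72
BRL 29,777.72 × 24.9469 = JPY 742,862
JPY 742,862 ÷ 139.562 = CHF 5,322.81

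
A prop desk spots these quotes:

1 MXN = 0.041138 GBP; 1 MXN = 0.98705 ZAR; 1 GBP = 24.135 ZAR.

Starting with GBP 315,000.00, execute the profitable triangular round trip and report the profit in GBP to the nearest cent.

Profit: GBP 1,855.96

Profitable loop is GBP → ZAR → MXN → GBP:
GBP 315,000.00 × 24.135 = ZAR 7,602,525.00
ZAR 7,602,525.00 ÷ 0.98705 = MXN 7,702,269.39
MXN 7,702,269.39 × 0.041138 = GBP 316,855.96
Profit = GBP 316,855.96 − GBP 315,000.00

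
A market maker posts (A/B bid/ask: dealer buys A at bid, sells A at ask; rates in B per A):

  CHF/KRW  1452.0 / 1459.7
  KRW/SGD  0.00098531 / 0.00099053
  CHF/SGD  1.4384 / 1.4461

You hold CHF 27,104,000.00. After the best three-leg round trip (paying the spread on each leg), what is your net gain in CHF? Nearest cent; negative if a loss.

Net result: CHF -140,155.03 (no profitable arbitrage after spreads)

Best loop CHF → SGD → KRW → CHF:
CHF 27,104,000.00 × 1.4384 (sell CHF at bid) = SGD 38,986,393.60
SGD 38,986,393.60 ÷ 0.00099053 (buy KRW at ask) = KRW 39,359,124,509
KRW 39,359,124,509 ÷ 1459.7 (buy CHF at ask) = CHF 26,963,844.97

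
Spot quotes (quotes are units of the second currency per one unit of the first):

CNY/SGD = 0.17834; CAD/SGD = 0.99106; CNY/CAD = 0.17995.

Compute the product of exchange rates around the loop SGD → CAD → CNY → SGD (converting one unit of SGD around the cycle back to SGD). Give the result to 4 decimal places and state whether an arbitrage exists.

1.0000 (no arbitrage)

Around SGD → CAD → CNY → SGD: 1 ÷ 0.99106 ÷ 0.17995 × 0.17834 = 0.999993
Product ≈ 1 (deviation 0.001%, within rounding noise).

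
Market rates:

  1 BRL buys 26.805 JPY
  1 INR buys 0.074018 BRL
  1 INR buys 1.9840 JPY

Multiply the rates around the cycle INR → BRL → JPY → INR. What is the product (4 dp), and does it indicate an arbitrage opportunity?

1.0000 (no arbitrage)

Around INR → BRL → JPY → INR: 1 × 0.074018 × 26.805 ÷ 1.9840 = 1.000026
Product ≈ 1 (deviation 0.003%, within rounding noise).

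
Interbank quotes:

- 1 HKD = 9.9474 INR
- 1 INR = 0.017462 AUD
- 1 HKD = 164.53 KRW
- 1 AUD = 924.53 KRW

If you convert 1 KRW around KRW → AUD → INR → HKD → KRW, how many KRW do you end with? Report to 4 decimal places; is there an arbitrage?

Around KRW → AUD → INR → HKD → KRW: 1 ÷ 924.53 ÷ 0.017462 ÷ 9.9474 × 164.53 = 1.024520
Product > 1; profitable direction is KRW → AUD → INR → HKD → KRW.

1.0245 (arbitrage exists)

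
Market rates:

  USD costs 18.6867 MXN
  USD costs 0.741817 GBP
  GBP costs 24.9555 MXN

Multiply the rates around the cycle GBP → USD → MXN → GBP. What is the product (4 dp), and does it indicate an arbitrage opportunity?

1.0094 (arbitrage exists)

Around GBP → USD → MXN → GBP: 1 ÷ 0.741817 × 18.6867 ÷ 24.9555 = 1.009415
Product > 1; profitable direction is GBP → USD → MXN → GBP.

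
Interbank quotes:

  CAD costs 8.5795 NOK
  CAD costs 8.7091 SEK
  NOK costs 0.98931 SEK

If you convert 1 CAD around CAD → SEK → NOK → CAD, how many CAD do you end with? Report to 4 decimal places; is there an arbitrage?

1.0261 (arbitrage exists)

Around CAD → SEK → NOK → CAD: 1 × 8.7091 ÷ 0.98931 ÷ 8.5795 = 1.026075
Product > 1; profitable direction is CAD → SEK → NOK → CAD.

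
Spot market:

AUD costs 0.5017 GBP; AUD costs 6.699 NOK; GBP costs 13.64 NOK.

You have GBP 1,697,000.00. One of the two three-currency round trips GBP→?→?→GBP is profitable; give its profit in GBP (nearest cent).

Profit: GBP 36,525.90

Profitable loop is GBP → NOK → AUD → GBP:
GBP 1,697,000.00 × 13.64 = NOK 23,147,080.00
NOK 23,147,080.00 ÷ 6.699 = AUD 3,455,303.78
AUD 3,455,303.78 × 0.5017 = GBP 1,733,525.90
Profit = GBP 1,733,525.90 − GBP 1,697,000.00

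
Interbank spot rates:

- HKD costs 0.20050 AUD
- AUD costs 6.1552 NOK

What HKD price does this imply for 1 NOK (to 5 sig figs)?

NOK/HKD = 0.81030

1 NOK ÷ 6.1552 = 0.162464 AUD
0.162464 AUD ÷ 0.20050 = 0.810296 HKD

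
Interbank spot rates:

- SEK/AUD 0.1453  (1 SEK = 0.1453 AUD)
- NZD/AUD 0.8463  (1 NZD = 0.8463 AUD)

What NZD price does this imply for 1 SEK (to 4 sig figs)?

SEK/NZD = 0.1717

1 SEK × 0.1453 = 0.1453 AUD
0.1453 AUD ÷ 0.8463 = 0.171689 NZD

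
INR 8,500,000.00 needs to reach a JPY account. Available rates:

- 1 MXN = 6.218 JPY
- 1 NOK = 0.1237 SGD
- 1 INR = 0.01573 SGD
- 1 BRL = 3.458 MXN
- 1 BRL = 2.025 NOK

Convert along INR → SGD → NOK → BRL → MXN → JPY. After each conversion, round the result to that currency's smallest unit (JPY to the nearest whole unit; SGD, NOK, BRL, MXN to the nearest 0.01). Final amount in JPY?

JPY 11,477,006

INR 8,500,000.00 × 0.01573 = SGD 133,705.00
SGD 133,705.00 ÷ 0.1237 = NOK 1,080,881.16
NOK 1,080,881.16 ÷ 2.025 = BRL 533,768.47
BRL 533,768.47 × 3.458 = MXN 1,845,771.37
MXN 1,845,771.37 × 6.218 = JPY 11,477,006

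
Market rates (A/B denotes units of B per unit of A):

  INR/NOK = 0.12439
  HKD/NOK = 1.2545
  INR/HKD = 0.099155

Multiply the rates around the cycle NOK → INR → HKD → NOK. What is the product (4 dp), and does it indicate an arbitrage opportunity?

Around NOK → INR → HKD → NOK: 1 ÷ 0.12439 × 0.099155 × 1.2545 = 1.000000
Product ≈ 1 (deviation 0.000%, within rounding noise).

1.0000 (no arbitrage)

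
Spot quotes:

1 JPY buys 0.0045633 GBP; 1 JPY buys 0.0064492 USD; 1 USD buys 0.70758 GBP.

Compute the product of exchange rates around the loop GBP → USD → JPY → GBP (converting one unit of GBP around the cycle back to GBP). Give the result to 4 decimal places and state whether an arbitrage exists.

1.0000 (no arbitrage)

Around GBP → USD → JPY → GBP: 1 ÷ 0.70758 ÷ 0.0064492 × 0.0045633 = 0.999995
Product ≈ 1 (deviation 0.001%, within rounding noise).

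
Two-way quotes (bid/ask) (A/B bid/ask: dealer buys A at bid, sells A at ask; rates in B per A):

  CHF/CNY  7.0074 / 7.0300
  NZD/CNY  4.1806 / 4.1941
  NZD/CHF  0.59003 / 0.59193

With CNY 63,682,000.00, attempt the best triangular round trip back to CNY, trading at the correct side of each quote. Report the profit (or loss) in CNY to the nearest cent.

Net profit: CNY 295,848.96

Best loop CNY → CHF → NZD → CNY:
CNY 63,682,000.00 ÷ 7.0300 (buy CHF at ask) = CHF 9,058,605.97
CHF 9,058,605.97 ÷ 0.59193 (buy NZD at ask) = NZD 15,303,508.82
NZD 15,303,508.82 × 4.1806 (sell NZD at bid) = CNY 63,977,848.96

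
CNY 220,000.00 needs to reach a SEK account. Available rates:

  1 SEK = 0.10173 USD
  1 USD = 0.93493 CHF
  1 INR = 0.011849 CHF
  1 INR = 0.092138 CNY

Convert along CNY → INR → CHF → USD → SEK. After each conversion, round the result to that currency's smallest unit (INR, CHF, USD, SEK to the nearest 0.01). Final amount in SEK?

CNY 220,000.00 ÷ 0.092138 = INR 2,387,722.76
INR 2,387,722.76 × 0.011849 = CHF 28,292.13
CHF 28,292.13 ÷ 0.93493 = USD 30,261.23
USD 30,261.23 ÷ 0.10173 = SEK 297,466.14

SEK 297,466.14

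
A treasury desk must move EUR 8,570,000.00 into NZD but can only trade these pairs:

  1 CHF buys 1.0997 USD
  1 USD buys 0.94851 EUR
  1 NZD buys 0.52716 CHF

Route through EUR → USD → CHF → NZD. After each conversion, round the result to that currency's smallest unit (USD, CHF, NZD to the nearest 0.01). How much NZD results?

EUR 8,570,000.00 ÷ 0.94851 = USD 9,035,223.67
USD 9,035,223.67 ÷ 1.0997 = CHF 8,216,080.45
CHF 8,216,080.45 ÷ 0.52716 = NZD 15,585,553.63

NZD 15,585,553.63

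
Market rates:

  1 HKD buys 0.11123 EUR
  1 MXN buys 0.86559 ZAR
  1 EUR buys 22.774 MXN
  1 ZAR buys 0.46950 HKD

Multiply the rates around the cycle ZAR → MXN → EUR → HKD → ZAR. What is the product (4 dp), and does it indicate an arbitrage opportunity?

Around ZAR → MXN → EUR → HKD → ZAR: 1 ÷ 0.86559 ÷ 22.774 ÷ 0.11123 ÷ 0.46950 = 0.971384
Product < 1; profitable direction is ZAR → HKD → EUR → MXN → ZAR.

0.9714 (arbitrage exists)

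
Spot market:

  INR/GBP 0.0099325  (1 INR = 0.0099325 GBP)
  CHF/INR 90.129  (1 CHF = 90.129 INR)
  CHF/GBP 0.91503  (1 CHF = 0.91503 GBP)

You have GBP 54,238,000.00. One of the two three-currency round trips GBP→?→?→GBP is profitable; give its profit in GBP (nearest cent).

Profit: GBP 1,201,061.99

Profitable loop is GBP → INR → CHF → GBP:
GBP 54,238,000.00 ÷ 0.0099325 = INR 5,460,659,451.30
INR 5,460,659,451.30 ÷ 90.129 = CHF 60,587,152.32
CHF 60,587,152.32 × 0.91503 = GBP 55,439,061.99
Profit = GBP 55,439,061.99 − GBP 54,238,000.00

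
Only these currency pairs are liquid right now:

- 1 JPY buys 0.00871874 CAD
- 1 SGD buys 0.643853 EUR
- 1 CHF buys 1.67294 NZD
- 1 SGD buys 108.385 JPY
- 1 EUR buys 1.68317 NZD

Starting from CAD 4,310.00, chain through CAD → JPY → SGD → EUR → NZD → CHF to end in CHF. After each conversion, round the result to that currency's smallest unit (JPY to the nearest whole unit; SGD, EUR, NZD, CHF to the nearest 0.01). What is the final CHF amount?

CAD 4,310.00 ÷ 0.00871874 = JPY 494,337
JPY 494,337 ÷ 108.385 = SGD 4,560.94
SGD 4,560.94 × 0.643853 = EUR 2,936.57
EUR 2,936.57 × 1.68317 = NZD 4,942.75
NZD 4,942.75 ÷ 1.67294 = CHF 2,954.53

CHF 2,954.53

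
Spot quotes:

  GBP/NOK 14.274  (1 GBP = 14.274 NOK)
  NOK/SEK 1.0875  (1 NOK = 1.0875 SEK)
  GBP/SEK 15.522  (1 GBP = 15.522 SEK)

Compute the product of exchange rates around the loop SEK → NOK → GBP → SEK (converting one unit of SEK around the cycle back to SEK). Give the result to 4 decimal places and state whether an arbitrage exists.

0.9999 (no arbitrage)

Around SEK → NOK → GBP → SEK: 1 ÷ 1.0875 ÷ 14.274 × 15.522 = 0.999937
Product ≈ 1 (deviation 0.006%, within rounding noise).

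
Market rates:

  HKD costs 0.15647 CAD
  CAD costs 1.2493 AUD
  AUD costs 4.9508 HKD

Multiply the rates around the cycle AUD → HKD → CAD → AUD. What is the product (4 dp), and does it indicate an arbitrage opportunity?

0.9678 (arbitrage exists)

Around AUD → HKD → CAD → AUD: 1 × 4.9508 × 0.15647 × 1.2493 = 0.967772
Product < 1; profitable direction is AUD → CAD → HKD → AUD.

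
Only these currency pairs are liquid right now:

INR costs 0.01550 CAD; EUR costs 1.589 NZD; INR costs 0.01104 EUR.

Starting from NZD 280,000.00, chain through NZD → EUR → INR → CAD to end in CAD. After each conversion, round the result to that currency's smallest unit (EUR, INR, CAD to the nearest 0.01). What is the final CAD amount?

NZD 280,000.00 ÷ 1.589 = EUR 176,211.45
EUR 176,211.45 ÷ 0.01104 = INR 15,961,182.07
INR 15,961,182.07 × 0.01550 = CAD 247,398.32

CAD 247,398.32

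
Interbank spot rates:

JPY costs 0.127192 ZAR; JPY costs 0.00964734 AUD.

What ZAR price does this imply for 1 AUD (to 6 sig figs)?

AUD/ZAR = 13.1842

1 AUD ÷ 0.00964734 = 103.656 JPY
103.656 JPY × 0.127192 = 13.1842 ZAR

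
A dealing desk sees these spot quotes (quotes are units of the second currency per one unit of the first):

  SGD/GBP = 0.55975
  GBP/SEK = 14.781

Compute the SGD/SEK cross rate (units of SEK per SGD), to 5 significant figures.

SGD/SEK = 8.2737

1 SGD × 0.55975 = 0.55975 GBP
0.55975 GBP × 14.781 = 8.27366 SEK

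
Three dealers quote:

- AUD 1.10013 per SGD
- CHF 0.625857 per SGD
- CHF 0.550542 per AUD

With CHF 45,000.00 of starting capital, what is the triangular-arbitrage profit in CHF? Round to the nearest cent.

Profit: CHF 1,500.02

Profitable loop is CHF → AUD → SGD → CHF:
CHF 45,000.00 ÷ 0.550542 = AUD 81,737.63
AUD 81,737.63 ÷ 1.10013 = SGD 74,298.16
SGD 74,298.16 × 0.625857 = CHF 46,500.02
Profit = CHF 46,500.02 − CHF 45,000.00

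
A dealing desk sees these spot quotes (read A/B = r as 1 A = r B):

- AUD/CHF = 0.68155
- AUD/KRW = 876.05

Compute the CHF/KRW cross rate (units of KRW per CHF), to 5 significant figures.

CHF/KRW = 1285.4

1 CHF ÷ 0.68155 = 1.46724 AUD
1.46724 AUD × 876.05 = 1285.38 KRW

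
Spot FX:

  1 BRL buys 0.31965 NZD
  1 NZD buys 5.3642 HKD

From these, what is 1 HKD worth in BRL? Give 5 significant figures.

1 HKD ÷ 5.3642 = 0.186421 NZD
0.186421 NZD ÷ 0.31965 = 0.583204 BRL

HKD/BRL = 0.58320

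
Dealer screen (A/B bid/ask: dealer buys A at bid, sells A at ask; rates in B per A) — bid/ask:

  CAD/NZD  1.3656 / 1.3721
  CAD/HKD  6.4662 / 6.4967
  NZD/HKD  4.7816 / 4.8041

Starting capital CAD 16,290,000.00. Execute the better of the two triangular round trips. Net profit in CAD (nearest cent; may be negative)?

Best loop CAD → NZD → HKD → CAD:
CAD 16,290,000.00 × 1.3656 (sell CAD at bid) = NZD 22,245,624.00
NZD 22,245,624.00 × 4.7816 (sell NZD at bid) = HKD 106,369,675.72
HKD 106,369,675.72 ÷ 6.4967 (buy CAD at ask) = CAD 16,372,877.88

Net profit: CAD 82,877.88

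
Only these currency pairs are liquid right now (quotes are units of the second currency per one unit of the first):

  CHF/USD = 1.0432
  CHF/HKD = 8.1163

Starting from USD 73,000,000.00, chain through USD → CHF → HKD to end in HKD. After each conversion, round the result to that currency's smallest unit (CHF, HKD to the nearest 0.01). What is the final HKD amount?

HKD 567,954,275.35

USD 73,000,000.00 ÷ 1.0432 = CHF 69,976,993.87
CHF 69,976,993.87 × 8.1163 = HKD 567,954,275.35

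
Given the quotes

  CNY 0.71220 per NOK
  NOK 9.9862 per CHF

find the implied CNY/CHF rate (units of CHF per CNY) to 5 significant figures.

1 CNY ÷ 0.71220 = 1.4041 NOK
1.4041 NOK ÷ 9.9862 = 0.140604 CHF

CNY/CHF = 0.14060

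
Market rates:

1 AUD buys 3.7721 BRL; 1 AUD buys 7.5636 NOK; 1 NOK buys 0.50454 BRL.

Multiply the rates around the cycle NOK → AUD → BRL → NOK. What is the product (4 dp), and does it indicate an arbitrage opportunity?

0.9885 (arbitrage exists)

Around NOK → AUD → BRL → NOK: 1 ÷ 7.5636 × 3.7721 ÷ 0.50454 = 0.988460
Product < 1; profitable direction is NOK → BRL → AUD → NOK.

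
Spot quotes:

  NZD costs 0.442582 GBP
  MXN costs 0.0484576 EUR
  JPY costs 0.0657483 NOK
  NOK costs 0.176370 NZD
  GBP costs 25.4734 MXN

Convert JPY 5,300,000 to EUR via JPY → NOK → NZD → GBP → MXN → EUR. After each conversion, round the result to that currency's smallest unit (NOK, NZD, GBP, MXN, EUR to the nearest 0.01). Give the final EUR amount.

JPY 5,300,000 × 0.0657483 = NOK 348,465.99
NOK 348,465.99 × 0.176370 = NZD 61,458.95
NZD 61,458.95 × 0.442582 = GBP 27,200.63
GBP 27,200.63 × 25.4734 = MXN 692,892.53
MXN 692,892.53 × 0.0484576 = EUR 33,575.91

EUR 33,575.91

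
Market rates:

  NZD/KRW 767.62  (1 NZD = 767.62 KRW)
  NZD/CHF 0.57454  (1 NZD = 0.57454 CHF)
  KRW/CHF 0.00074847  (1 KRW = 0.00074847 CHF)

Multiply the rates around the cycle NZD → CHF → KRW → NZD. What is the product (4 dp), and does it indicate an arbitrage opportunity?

1.0000 (no arbitrage)

Around NZD → CHF → KRW → NZD: 1 × 0.57454 ÷ 0.00074847 ÷ 767.62 = 0.999999
Product ≈ 1 (deviation 0.000%, within rounding noise).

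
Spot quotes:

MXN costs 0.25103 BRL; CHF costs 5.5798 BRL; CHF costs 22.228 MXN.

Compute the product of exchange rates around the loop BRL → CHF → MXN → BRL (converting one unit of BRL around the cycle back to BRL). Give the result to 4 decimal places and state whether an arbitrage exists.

Around BRL → CHF → MXN → BRL: 1 ÷ 5.5798 × 22.228 × 0.25103 = 1.000017
Product ≈ 1 (deviation 0.002%, within rounding noise).

1.0000 (no arbitrage)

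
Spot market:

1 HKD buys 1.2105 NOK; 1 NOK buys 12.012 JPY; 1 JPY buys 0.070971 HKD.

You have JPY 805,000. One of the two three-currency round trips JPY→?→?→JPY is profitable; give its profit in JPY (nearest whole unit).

Profit: JPY 25,724

Profitable loop is JPY → HKD → NOK → JPY:
JPY 805,000 × 0.070971 = HKD 57,131.66
HKD 57,131.66 × 1.2105 = NOK 69,157.87
NOK 69,157.87 × 12.012 = JPY 830,724
Profit = JPY 830,724 − JPY 805,000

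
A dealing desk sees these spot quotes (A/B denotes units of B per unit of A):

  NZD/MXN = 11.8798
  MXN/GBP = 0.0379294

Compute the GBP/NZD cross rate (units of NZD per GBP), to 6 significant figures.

GBP/NZD = 2.21929

1 GBP ÷ 0.0379294 = 26.3648 MXN
26.3648 MXN ÷ 11.8798 = 2.21929 NZD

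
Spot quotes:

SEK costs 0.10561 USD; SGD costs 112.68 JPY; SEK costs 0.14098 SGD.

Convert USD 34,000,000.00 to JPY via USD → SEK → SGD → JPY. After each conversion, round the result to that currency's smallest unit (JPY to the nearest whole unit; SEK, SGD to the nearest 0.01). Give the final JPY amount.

JPY 5,114,206,019

USD 34,000,000.00 ÷ 0.10561 = SEK 321,939,210.30
SEK 321,939,210.30 × 0.14098 = SGD 45,386,989.87
SGD 45,386,989.87 × 112.68 = JPY 5,114,206,019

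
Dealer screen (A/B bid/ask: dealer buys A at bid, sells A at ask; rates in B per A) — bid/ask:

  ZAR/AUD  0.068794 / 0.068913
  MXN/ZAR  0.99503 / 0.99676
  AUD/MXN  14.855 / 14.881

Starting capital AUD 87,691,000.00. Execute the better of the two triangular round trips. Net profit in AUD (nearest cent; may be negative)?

Net profit: AUD 1,478,106.67

Best loop AUD → MXN → ZAR → AUD:
AUD 87,691,000.00 × 14.855 (sell AUD at bid) = MXN 1,302,649,805.00
MXN 1,302,649,805.00 × 0.99503 (sell MXN at bid) = ZAR 1,296,175,635.47
ZAR 1,296,175,635.47 × 0.068794 (sell ZAR at bid) = AUD 89,169,106.67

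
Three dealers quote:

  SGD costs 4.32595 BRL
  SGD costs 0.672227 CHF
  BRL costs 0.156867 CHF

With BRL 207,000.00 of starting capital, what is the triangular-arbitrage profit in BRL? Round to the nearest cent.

Profit: BRL 1,962.08

Profitable loop is BRL → CHF → SGD → BRL:
BRL 207,000.00 × 0.156867 = CHF 32,471.47
CHF 32,471.47 ÷ 0.672227 = SGD 48,304.32
SGD 48,304.32 × 4.32595 = BRL 208,962.08
Profit = BRL 208,962.08 − BRL 207,000.00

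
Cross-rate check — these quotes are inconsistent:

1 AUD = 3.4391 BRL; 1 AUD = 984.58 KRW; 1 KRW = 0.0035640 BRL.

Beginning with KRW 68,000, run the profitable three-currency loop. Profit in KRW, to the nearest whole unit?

Profitable loop is KRW → BRL → AUD → KRW:
KRW 68,000 × 0.0035640 = BRL 242.35
BRL 242.35 ÷ 3.4391 = AUD 70.47
AUD 70.47 × 984.58 = KRW 69,383
Profit = KRW 69,383 − KRW 68,000

Profit: KRW 1,383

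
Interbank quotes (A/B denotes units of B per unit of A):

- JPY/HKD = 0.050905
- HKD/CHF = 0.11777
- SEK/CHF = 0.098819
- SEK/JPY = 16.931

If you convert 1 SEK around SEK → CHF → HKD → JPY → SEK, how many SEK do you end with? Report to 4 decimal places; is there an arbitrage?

Around SEK → CHF → HKD → JPY → SEK: 1 × 0.098819 ÷ 0.11777 ÷ 0.050905 ÷ 16.931 = 0.973560
Product < 1; profitable direction is SEK → JPY → HKD → CHF → SEK.

0.9736 (arbitrage exists)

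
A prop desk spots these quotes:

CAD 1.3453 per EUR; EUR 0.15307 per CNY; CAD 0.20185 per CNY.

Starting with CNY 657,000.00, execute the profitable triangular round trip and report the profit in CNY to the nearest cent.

Profit: CNY 13,263.92

Profitable loop is CNY → EUR → CAD → CNY:
CNY 657,000.00 × 0.15307 = EUR 100,566.99
EUR 100,566.99 × 1.3453 = CAD 135,292.77
CAD 135,292.77 ÷ 0.20185 = CNY 670,263.92
Profit = CNY 670,263.92 − CNY 657,000.00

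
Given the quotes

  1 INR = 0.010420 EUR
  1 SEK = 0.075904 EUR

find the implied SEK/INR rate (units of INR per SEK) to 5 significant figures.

1 SEK × 0.075904 = 0.075904 EUR
0.075904 EUR ÷ 0.010420 = 7.28445 INR

SEK/INR = 7.2845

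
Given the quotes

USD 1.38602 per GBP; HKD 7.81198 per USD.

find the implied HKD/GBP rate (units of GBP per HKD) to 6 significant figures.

1 HKD ÷ 7.81198 = 0.128009 USD
0.128009 USD ÷ 1.38602 = 0.0923569 GBP

HKD/GBP = 0.0923569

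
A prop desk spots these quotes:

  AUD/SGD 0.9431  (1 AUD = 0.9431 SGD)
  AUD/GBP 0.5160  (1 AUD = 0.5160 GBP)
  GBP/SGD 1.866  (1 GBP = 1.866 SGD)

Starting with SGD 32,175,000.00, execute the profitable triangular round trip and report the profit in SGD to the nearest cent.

Profitable loop is SGD → AUD → GBP → SGD:
SGD 32,175,000.00 ÷ 0.9431 = AUD 34,116,212.49
AUD 34,116,212.49 × 0.5160 = GBP 17,603,965.65
GBP 17,603,965.65 × 1.866 = SGD 32,848,999.89
Profit = SGD 32,848,999.89 − SGD 32,175,000.00

Profit: SGD 673,999.89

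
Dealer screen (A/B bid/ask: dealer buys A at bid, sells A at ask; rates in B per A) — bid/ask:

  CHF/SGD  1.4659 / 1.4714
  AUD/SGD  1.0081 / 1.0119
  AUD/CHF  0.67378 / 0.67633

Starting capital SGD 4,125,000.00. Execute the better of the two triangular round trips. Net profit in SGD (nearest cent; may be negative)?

Best loop SGD → CHF → AUD → SGD:
SGD 4,125,000.00 ÷ 1.4714 (buy CHF at ask) = CHF 2,803,452.49
CHF 2,803,452.49 ÷ 0.67633 (buy AUD at ask) = AUD 4,145,095.58
AUD 4,145,095.58 × 1.0081 (sell AUD at bid) = SGD 4,178,670.86

Net profit: SGD 53,670.86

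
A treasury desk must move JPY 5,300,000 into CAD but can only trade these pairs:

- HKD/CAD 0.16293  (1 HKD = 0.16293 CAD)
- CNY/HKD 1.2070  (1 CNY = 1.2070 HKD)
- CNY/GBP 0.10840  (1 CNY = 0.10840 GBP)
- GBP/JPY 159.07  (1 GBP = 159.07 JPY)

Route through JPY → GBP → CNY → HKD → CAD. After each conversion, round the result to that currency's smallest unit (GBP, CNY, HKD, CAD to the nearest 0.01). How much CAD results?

JPY 5,300,000 ÷ 159.07 = GBP 33,318.66
GBP 33,318.66 ÷ 0.10840 = CNY 307,367.71
CNY 307,367.71 × 1.2070 = HKD 370,992.83
HKD 370,992.83 × 0.16293 = CAD 60,445.86

CAD 60,445.86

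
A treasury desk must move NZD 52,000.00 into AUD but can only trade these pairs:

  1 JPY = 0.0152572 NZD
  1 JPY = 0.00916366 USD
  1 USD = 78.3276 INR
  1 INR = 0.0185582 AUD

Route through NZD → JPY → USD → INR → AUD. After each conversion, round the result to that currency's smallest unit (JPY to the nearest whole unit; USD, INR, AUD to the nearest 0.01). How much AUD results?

AUD 45,399.19

NZD 52,000.00 ÷ 0.0152572 = JPY 3,408,227
JPY 3,408,227 × 0.00916366 = USD 31,231.83
USD 31,231.83 × 78.3276 = INR 2,446,314.29
INR 2,446,314.29 × 0.0185582 = AUD 45,399.19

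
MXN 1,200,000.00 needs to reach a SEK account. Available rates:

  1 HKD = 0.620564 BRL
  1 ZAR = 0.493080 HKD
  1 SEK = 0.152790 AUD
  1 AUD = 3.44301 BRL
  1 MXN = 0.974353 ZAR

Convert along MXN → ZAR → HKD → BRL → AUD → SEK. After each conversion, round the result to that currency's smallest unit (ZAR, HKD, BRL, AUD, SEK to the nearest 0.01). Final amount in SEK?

MXN 1,200,000.00 × 0.974353 = ZAR 1,169,223.60
ZAR 1,169,223.60 × 0.493080 = HKD 576,520.77
HKD 576,520.77 × 0.620564 = BRL 357,768.04
BRL 357,768.04 ÷ 3.44301 = AUD 103,911.41
AUD 103,911.41 ÷ 0.152790 = SEK 680,093.00

SEK 680,093.00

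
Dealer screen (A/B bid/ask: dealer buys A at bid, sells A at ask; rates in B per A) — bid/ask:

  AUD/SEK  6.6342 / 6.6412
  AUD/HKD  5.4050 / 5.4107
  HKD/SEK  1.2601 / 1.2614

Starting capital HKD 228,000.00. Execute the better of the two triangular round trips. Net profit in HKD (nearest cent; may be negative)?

Net profit: HKD 5,823.95

Best loop HKD → SEK → AUD → HKD:
HKD 228,000.00 × 1.2601 (sell HKD at bid) = SEK 287,302.80
SEK 287,302.80 ÷ 6.6412 (buy AUD at ask) = AUD 43,260.68
AUD 43,260.68 × 5.4050 (sell AUD at bid) = HKD 233,823.95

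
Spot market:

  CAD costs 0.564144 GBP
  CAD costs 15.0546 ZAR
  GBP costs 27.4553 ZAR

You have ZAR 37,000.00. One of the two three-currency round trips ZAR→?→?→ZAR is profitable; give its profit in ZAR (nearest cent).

Profitable loop is ZAR → CAD → GBP → ZAR:
ZAR 37,000.00 ÷ 15.0546 = CAD 2,457.72
CAD 2,457.72 × 0.564144 = GBP 1,386.51
GBP 1,386.51 × 27.4553 = ZAR 38,067.00
Profit = ZAR 38,067.00 − ZAR 37,000.00

Profit: ZAR 1,067.00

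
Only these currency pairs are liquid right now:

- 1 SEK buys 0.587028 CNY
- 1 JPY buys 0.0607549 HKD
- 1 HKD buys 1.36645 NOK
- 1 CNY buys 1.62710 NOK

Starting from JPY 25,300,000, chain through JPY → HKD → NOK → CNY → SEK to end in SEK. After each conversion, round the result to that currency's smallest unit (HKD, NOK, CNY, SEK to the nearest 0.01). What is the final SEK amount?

SEK 2,198,986.25

JPY 25,300,000 × 0.0607549 = HKD 1,537,098.97
HKD 1,537,098.97 × 1.36645 = NOK 2,100,368.89
NOK 2,100,368.89 ÷ 1.62710 = CNY 1,290,866.50
CNY 1,290,866.50 ÷ 0.587028 = SEK 2,198,986.25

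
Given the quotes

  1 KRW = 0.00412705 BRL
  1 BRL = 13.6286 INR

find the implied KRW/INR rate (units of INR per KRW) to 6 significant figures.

1 KRW × 0.00412705 = 0.00412705 BRL
0.00412705 BRL × 13.6286 = 0.0562459 INR

KRW/INR = 0.0562459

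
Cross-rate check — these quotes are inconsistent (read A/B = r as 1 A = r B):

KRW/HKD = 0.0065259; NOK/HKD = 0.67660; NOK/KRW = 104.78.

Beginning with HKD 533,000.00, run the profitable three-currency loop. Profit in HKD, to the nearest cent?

Profit: HKD 5,659.13

Profitable loop is HKD → NOK → KRW → HKD:
HKD 533,000.00 ÷ 0.67660 = NOK 787,762.34
NOK 787,762.34 × 104.78 = KRW 82,541,738
KRW 82,541,738 × 0.0065259 = HKD 538,659.13
Profit = HKD 538,659.13 − HKD 533,000.00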